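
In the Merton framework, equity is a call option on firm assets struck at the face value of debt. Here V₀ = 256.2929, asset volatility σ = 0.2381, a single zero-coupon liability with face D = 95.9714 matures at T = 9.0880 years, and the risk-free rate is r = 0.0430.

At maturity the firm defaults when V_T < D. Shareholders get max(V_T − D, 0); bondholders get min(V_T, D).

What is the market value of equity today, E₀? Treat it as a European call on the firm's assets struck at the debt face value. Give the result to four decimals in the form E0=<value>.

d₁ = [ln(V₀/D) + (r + σ²/2)T] / (σ√T)
   = [ln(256.2929/95.9714) + (0.0430 + 0.5·0.2381²)·9.0880] / (0.2381·√9.0880)
   = [0.982271 + 0.648391] / 0.717784 = 2.271801
d₂ = d₁ − σ√T = 2.271801 − 0.717784 = 1.554017
N(d₁) = 0.988451,  N(d₂) = 0.939910,  e^(−rT) = 0.676526
E₀ = V₀·N(d₁) − D·e^(−rT)·N(d₂)
   = 256.2929·0.988451 − 95.9714·0.676526·0.939910 = 192.307215

E0=192.3072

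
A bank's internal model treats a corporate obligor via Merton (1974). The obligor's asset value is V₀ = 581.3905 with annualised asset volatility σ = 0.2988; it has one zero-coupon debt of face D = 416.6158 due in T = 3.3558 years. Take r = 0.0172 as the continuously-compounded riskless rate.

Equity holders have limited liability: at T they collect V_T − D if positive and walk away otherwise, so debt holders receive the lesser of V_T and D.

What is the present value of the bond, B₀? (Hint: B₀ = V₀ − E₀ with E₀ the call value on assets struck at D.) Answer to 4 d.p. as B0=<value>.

B0=357.5187

d₁ = [ln(V₀/D) + (r + σ²/2)T] / (σ√T)
   = [ln(581.3905/416.6158) + (0.0172 + 0.5·0.2988²)·3.3558] / (0.2988·√3.3558)
   = [0.333258 + 0.207525] / 0.547367 = 0.987972
d₂ = d₁ − σ√T = 0.987972 − 0.547367 = 0.440605
N(d₁) = 0.838417,  N(d₂) = 0.670250,  e^(−rT) = 0.943914
E₀ = V₀·N(d₁) − D·e^(−rT)·N(d₂)
   = 581.3905·0.838417 − 416.6158·0.943914·0.670250 = 223.871788
B₀ = V₀ − E₀ = 581.3905 − 223.871788 = 357.518712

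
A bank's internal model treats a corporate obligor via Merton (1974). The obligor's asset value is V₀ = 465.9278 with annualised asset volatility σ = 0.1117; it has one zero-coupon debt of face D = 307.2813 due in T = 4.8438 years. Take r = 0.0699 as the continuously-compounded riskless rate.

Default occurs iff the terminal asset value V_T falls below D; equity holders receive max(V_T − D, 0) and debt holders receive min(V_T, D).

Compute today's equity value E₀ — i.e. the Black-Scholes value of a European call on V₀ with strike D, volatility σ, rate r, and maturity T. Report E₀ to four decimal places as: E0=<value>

d₁ = [ln(V₀/D) + (r + σ²/2)T] / (σ√T)
   = [ln(465.9278/307.2813) + (0.0699 + 0.5·0.1117²)·4.8438] / (0.1117·√4.8438)
   = [0.416267 + 0.368799] / 0.245836 = 3.193450
d₂ = d₁ − σ√T = 3.193450 − 0.245836 = 2.947614
N(d₁) = 0.999297,  N(d₂) = 0.998399,  e^(−rT) = 0.712781
E₀ = V₀·N(d₁) − D·e^(−rT)·N(d₂)
   = 465.9278·0.999297 − 307.2813·0.712781·0.998399 = 246.926840

E0=246.9268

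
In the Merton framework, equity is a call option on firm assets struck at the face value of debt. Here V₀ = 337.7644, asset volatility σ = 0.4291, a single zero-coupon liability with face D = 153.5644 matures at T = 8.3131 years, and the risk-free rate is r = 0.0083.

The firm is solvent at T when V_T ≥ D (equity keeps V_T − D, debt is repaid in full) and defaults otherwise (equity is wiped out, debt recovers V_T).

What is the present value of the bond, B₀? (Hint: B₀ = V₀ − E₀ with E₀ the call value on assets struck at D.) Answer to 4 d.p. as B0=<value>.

B0=107.9425

d₁ = [ln(V₀/D) + (r + σ²/2)T] / (σ√T)
   = [ln(337.7644/153.5644) + (0.0083 + 0.5·0.4291²)·8.3131] / (0.4291·√8.3131)
   = [0.788229 + 0.834331] / 1.237200 = 1.311477
d₂ = d₁ − σ√T = 1.311477 − 1.237200 = 0.074277
N(d₁) = 0.905152,  N(d₂) = 0.529605,  e^(−rT) = 0.933328
E₀ = V₀·N(d₁) − D·e^(−rT)·N(d₂)
   = 337.7644·0.905152 − 153.5644·0.933328·0.529605 = 229.821895
B₀ = V₀ − E₀ = 337.7644 − 229.821895 = 107.942505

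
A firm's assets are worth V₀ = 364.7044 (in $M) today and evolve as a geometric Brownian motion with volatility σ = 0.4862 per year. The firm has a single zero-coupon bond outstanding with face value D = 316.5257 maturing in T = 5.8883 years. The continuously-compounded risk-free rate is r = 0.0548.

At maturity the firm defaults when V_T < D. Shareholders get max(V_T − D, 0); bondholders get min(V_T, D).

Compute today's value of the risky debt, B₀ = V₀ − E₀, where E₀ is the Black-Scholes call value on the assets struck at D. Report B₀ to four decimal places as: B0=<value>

B0=156.1081

d₁ = [ln(V₀/D) + (r + σ²/2)T] / (σ√T)
   = [ln(364.7044/316.5257) + (0.0548 + 0.5·0.4862²)·5.8883] / (0.4862·√5.8883)
   = [0.141683 + 1.018648] / 1.179804 = 0.983494
d₂ = d₁ − σ√T = 0.983494 − 1.179804 = -0.196310
N(d₁) = 0.837318,  N(d₂) = 0.422184,  e^(−rT) = 0.724206
E₀ = V₀·N(d₁) − D·e^(−rT)·N(d₂)
   = 364.7044·0.837318 − 316.5257·0.724206·0.422184 = 208.596346
B₀ = V₀ − E₀ = 364.7044 − 208.596346 = 156.108054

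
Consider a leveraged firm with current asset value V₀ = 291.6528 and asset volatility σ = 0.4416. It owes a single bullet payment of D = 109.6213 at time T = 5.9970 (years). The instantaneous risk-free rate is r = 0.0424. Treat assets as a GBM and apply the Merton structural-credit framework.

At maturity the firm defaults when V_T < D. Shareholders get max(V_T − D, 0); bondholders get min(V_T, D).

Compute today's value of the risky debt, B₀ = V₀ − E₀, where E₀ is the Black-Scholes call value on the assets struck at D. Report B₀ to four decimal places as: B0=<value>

B0=75.2104

d₁ = [ln(V₀/D) + (r + σ²/2)T] / (σ√T)
   = [ln(291.6528/109.6213) + (0.0424 + 0.5·0.4416²)·5.9970] / (0.4416·√5.9970)
   = [0.978532 + 0.839012] / 1.081424 = 1.680695
d₂ = d₁ − σ√T = 1.680695 − 1.081424 = 0.599271
N(d₁) = 0.953589,  N(d₂) = 0.725504,  e^(−rT) = 0.775480
E₀ = V₀·N(d₁) − D·e^(−rT)·N(d₂)
   = 291.6528·0.953589 − 109.6213·0.775480·0.725504 = 216.442412
B₀ = V₀ − E₀ = 291.6528 − 216.442412 = 75.210388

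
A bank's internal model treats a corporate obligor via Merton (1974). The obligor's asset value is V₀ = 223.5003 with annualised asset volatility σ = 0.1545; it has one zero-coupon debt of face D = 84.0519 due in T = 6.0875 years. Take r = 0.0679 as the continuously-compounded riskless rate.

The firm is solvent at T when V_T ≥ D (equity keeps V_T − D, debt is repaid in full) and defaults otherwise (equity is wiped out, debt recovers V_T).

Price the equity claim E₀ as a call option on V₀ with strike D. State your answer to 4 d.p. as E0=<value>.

E0=167.9066

d₁ = [ln(V₀/D) + (r + σ²/2)T] / (σ√T)
   = [ln(223.5003/84.0519) + (0.0679 + 0.5·0.1545²)·6.0875] / (0.1545·√6.0875)
   = [0.977978 + 0.485996] / 0.381196 = 3.840481
d₂ = d₁ − σ√T = 3.840481 − 0.381196 = 3.459285
N(d₁) = 0.999939,  N(d₂) = 0.999729,  e^(−rT) = 0.661437
E₀ = V₀·N(d₁) − D·e^(−rT)·N(d₂)
   = 223.5003·0.999939 − 84.0519·0.661437·0.999729 = 167.906636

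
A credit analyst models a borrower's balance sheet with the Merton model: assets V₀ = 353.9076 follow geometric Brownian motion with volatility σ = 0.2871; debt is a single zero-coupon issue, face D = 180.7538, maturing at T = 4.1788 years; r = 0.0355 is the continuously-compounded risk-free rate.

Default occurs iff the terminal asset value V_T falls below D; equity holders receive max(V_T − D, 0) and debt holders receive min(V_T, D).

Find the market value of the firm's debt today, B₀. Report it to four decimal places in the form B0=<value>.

B0=150.9053

d₁ = [ln(V₀/D) + (r + σ²/2)T] / (σ√T)
   = [ln(353.9076/180.7538) + (0.0355 + 0.5·0.2871²)·4.1788] / (0.2871·√4.1788)
   = [0.671900 + 0.320569] / 0.586893 = 1.691056
d₂ = d₁ − σ√T = 1.691056 − 0.586893 = 1.104163
N(d₁) = 0.954587,  N(d₂) = 0.865239,  e^(−rT) = 0.862132
E₀ = V₀·N(d₁) − D·e^(−rT)·N(d₂)
   = 353.9076·0.954587 − 180.7538·0.862132·0.865239 = 203.002342
B₀ = V₀ − E₀ = 353.9076 − 203.002342 = 150.905258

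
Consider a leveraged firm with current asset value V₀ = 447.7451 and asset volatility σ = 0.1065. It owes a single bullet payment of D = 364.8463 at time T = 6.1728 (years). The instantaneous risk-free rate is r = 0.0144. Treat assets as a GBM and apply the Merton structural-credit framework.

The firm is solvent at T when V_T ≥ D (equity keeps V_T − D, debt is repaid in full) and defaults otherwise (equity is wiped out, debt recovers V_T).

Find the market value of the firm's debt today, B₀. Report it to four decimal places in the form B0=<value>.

B0=326.9693

d₁ = [ln(V₀/D) + (r + σ²/2)T] / (σ√T)
   = [ln(447.7451/364.8463) + (0.0144 + 0.5·0.1065²)·6.1728] / (0.1065·√6.1728)
   = [0.204748 + 0.123895] / 0.264601 = 1.242034
d₂ = d₁ − σ√T = 1.242034 − 0.264601 = 0.977434
N(d₁) = 0.892888,  N(d₂) = 0.835823,  e^(−rT) = 0.914948
E₀ = V₀·N(d₁) − D·e^(−rT)·N(d₂)
   = 447.7451·0.892888 − 364.8463·0.914948·0.835823 = 120.775817
B₀ = V₀ − E₀ = 447.7451 − 120.775817 = 326.969283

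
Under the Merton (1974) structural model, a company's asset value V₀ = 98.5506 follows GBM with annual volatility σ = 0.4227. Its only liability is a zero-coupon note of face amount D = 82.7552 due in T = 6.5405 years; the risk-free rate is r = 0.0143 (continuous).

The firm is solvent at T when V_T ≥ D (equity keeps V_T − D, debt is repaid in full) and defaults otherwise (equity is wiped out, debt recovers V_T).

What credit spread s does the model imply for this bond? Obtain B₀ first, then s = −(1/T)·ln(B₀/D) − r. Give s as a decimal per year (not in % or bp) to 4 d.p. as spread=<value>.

spread=0.0621

d₁ = [ln(V₀/D) + (r + σ²/2)T] / (σ√T)
   = [ln(98.5506/82.7552) + (0.0143 + 0.5·0.4227²)·6.5405] / (0.4227·√6.5405)
   = [0.174683 + 0.677842] / 1.081030 = 0.788623
d₂ = d₁ − σ√T = 0.788623 − 1.081030 = -0.292407
N(d₁) = 0.784834,  N(d₂) = 0.384988,  e^(−rT) = 0.910711
E₀ = V₀·N(d₁) − D·e^(−rT)·N(d₂)
   = 98.5506·0.784834 − 82.7552·0.910711·0.384988 = 48.330814
B₀ = V₀ − E₀ = 98.5506 − 48.330814 = 50.219786
spread = −(1/T)·ln(B₀/D) − r = −(1/6.5405)·ln(50.219786/82.7552) − 0.0143 = 0.06206691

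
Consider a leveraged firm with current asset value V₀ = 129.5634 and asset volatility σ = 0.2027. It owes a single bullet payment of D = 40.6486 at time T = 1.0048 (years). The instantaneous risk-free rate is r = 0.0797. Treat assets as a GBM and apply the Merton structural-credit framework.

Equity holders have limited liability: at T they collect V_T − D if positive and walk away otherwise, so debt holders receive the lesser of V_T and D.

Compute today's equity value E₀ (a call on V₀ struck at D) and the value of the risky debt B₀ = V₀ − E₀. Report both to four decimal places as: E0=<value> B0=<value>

d₁ = [ln(V₀/D) + (r + σ²/2)T] / (σ√T)
   = [ln(129.5634/40.6486) + (0.0797 + 0.5·0.2027²)·1.0048] / (0.2027·√1.0048)
   = [1.159206 + 0.100725] / 0.203186 = 6.200877
d₂ = d₁ − σ√T = 6.200877 − 0.203186 = 5.997691
N(d₁) = 1.000000,  N(d₂) = 1.000000,  e^(−rT) = 0.923040
E₀ = V₀·N(d₁) − D·e^(−rT)·N(d₂)
   = 129.5634·1.000000 − 40.6486·0.923040·1.000000 = 92.043111
B₀ = V₀ − E₀ = 129.5634 − 92.043111 = 37.520289

E0=92.0431 B0=37.5203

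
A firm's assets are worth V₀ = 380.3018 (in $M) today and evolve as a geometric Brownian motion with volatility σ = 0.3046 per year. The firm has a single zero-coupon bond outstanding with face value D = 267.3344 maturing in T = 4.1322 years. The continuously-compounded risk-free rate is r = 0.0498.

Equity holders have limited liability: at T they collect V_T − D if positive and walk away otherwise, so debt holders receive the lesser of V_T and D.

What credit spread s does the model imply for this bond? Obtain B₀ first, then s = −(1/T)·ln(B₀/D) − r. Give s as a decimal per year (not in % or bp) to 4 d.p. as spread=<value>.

spread=0.0201

d₁ = [ln(V₀/D) + (r + σ²/2)T] / (σ√T)
   = [ln(380.3018/267.3344) + (0.0498 + 0.5·0.3046²)·4.1322] / (0.3046·√4.1322)
   = [0.352465 + 0.397479] / 0.619185 = 1.211178
d₂ = d₁ − σ√T = 1.211178 − 0.619185 = 0.591993
N(d₁) = 0.887086,  N(d₂) = 0.723072,  e^(−rT) = 0.814009
E₀ = V₀·N(d₁) − D·e^(−rT)·N(d₂)
   = 380.3018·0.887086 − 267.3344·0.814009·0.723072 = 180.010862
B₀ = V₀ − E₀ = 380.3018 − 180.010862 = 200.290938
spread = −(1/T)·ln(B₀/D) − r = −(1/4.1322)·ln(200.290938/267.3344) − 0.0498 = 0.02007302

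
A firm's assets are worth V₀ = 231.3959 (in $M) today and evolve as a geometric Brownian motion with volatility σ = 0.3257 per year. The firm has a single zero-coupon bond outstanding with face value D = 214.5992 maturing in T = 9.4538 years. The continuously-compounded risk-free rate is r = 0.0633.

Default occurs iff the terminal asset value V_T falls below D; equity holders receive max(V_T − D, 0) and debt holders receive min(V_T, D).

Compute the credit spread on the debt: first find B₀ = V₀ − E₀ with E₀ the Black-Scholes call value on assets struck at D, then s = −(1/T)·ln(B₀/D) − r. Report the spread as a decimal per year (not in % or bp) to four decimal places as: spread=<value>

d₁ = [ln(V₀/D) + (r + σ²/2)T] / (σ√T)
   = [ln(231.3959/214.5992) + (0.0633 + 0.5·0.3257²)·9.4538] / (0.3257·√9.4538)
   = [0.075358 + 1.099857] / 1.001431 = 1.173536
d₂ = d₁ − σ√T = 1.173536 − 1.001431 = 0.172105
N(d₁) = 0.879710,  N(d₂) = 0.568323,  e^(−rT) = 0.549676
E₀ = V₀·N(d₁) − D·e^(−rT)·N(d₂)
   = 231.3959·0.879710 − 214.5992·0.549676·0.568323 = 136.521784
B₀ = V₀ − E₀ = 231.3959 − 136.521784 = 94.874116
spread = −(1/T)·ln(B₀/D) − r = −(1/9.4538)·ln(94.874116/214.5992) − 0.0633 = 0.02303789

spread=0.0230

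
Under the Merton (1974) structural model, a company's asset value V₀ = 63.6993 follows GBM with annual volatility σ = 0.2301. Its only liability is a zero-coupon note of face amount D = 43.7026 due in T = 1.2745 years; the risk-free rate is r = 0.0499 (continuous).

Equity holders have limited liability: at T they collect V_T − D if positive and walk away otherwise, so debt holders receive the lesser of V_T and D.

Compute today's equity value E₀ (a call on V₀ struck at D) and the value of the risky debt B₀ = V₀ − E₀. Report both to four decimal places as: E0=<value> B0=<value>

E0=22.9336 B0=40.7657

d₁ = [ln(V₀/D) + (r + σ²/2)T] / (σ√T)
   = [ln(63.6993/43.7026) + (0.0499 + 0.5·0.2301²)·1.2745] / (0.2301·√1.2745)
   = [0.376766 + 0.097337] / 0.259769 = 1.825099
d₂ = d₁ − σ√T = 1.825099 − 0.259769 = 1.565331
N(d₁) = 0.966007,  N(d₂) = 0.941247,  e^(−rT) = 0.938383
E₀ = V₀·N(d₁) − D·e^(−rT)·N(d₂)
   = 63.6993·0.966007 − 43.7026·0.938383·0.941247 = 22.933643
B₀ = V₀ − E₀ = 63.6993 − 22.933643 = 40.765657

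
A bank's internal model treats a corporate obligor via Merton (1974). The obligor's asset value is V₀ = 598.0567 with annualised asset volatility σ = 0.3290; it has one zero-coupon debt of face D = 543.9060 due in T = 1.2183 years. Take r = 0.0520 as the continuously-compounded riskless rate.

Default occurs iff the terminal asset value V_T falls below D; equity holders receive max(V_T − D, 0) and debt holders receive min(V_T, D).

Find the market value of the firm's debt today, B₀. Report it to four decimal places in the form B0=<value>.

B0=467.0602

d₁ = [ln(V₀/D) + (r + σ²/2)T] / (σ√T)
   = [ln(598.0567/543.9060) + (0.0520 + 0.5·0.3290²)·1.2183] / (0.3290·√1.2183)
   = [0.094909 + 0.129287] / 0.363139 = 0.617383
d₂ = d₁ − σ√T = 0.617383 − 0.363139 = 0.254243
N(d₁) = 0.731509,  N(d₂) = 0.600346,  e^(−rT) = 0.938613
E₀ = V₀·N(d₁) − D·e^(−rT)·N(d₂)
   = 598.0567·0.731509 − 543.9060·0.938613·0.600346 = 130.996485
B₀ = V₀ − E₀ = 598.0567 − 130.996485 = 467.060215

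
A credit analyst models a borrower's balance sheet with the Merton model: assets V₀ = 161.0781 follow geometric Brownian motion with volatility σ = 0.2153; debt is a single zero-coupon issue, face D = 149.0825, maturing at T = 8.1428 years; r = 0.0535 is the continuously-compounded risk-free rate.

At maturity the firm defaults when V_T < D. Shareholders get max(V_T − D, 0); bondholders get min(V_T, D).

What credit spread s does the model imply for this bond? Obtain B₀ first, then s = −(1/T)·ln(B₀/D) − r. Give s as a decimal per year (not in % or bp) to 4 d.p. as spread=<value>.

spread=0.0112

d₁ = [ln(V₀/D) + (r + σ²/2)T] / (σ√T)
   = [ln(161.0781/149.0825) + (0.0535 + 0.5·0.2153²)·8.1428] / (0.2153·√8.1428)
   = [0.077389 + 0.624366] / 0.614371 = 1.142233
d₂ = d₁ − σ√T = 1.142233 − 0.614371 = 0.527862
N(d₁) = 0.873321,  N(d₂) = 0.701202,  e^(−rT) = 0.646851
E₀ = V₀·N(d₁) − D·e^(−rT)·N(d₂)
   = 161.0781·0.873321 − 149.0825·0.646851·0.701202 = 73.053125
B₀ = V₀ − E₀ = 161.0781 − 73.053125 = 88.024975
spread = −(1/T)·ln(B₀/D) − r = −(1/8.1428)·ln(88.024975/149.0825) − 0.0535 = 0.01120493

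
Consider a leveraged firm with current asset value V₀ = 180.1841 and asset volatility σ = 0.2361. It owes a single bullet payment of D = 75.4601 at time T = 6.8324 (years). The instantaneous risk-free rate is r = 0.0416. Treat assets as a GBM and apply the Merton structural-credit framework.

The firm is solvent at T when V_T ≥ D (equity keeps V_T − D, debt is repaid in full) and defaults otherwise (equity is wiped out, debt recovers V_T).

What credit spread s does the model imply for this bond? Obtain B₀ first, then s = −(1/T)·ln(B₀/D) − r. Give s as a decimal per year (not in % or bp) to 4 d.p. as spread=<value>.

spread=0.0019

d₁ = [ln(V₀/D) + (r + σ²/2)T] / (σ√T)
   = [ln(180.1841/75.4601) + (0.0416 + 0.5·0.2361²)·6.8324] / (0.2361·√6.8324)
   = [0.870375 + 0.474658] / 0.617138 = 2.179467
d₂ = d₁ − σ√T = 2.179467 − 0.617138 = 1.562328
N(d₁) = 0.985351,  N(d₂) = 0.940895,  e^(−rT) = 0.752595
E₀ = V₀·N(d₁) − D·e^(−rT)·N(d₂)
   = 180.1841·0.985351 − 75.4601·0.752595·0.940895 = 124.110412
B₀ = V₀ − E₀ = 180.1841 − 124.110412 = 56.073688
spread = −(1/T)·ln(B₀/D) − r = −(1/6.8324)·ln(56.073688/75.4601) − 0.0416 = 0.00186018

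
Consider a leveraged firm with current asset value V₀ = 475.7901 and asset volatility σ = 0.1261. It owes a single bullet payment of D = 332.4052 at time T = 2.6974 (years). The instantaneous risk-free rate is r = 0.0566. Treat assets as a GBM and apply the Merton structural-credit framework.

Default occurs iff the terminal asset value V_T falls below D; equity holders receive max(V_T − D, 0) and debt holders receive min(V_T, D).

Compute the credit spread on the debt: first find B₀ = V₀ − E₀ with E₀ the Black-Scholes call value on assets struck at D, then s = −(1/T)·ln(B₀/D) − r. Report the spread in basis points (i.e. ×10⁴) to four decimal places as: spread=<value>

d₁ = [ln(V₀/D) + (r + σ²/2)T] / (σ√T)
   = [ln(475.7901/332.4052) + (0.0566 + 0.5·0.1261²)·2.6974] / (0.1261·√2.6974)
   = [0.358622 + 0.174119] / 0.207104 = 2.572339
d₂ = d₁ − σ√T = 2.572339 − 0.207104 = 2.365236
N(d₁) = 0.994949,  N(d₂) = 0.990991,  e^(−rT) = 0.858411
E₀ = V₀·N(d₁) − D·e^(−rT)·N(d₂)
   = 475.7901·0.994949 − 332.4052·0.858411·0.990991 = 190.617627
B₀ = V₀ − E₀ = 475.7901 − 190.617627 = 285.172473
spread = −(1/T)·ln(B₀/D) − r = −(1/2.6974)·ln(285.172473/332.4052) − 0.0566 = 0.00021788
in basis points: 0.00021788 × 10⁴ = 2.1788 bp

spread=2.1788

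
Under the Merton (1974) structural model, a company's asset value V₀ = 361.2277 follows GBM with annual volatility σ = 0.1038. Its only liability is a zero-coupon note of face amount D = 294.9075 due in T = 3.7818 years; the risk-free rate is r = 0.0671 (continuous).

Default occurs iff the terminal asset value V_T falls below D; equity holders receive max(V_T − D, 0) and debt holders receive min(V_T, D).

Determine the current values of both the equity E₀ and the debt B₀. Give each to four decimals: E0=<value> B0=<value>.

d₁ = [ln(V₀/D) + (r + σ²/2)T] / (σ√T)
   = [ln(361.2277/294.9075) + (0.0671 + 0.5·0.1038²)·3.7818] / (0.1038·√3.7818)
   = [0.202847 + 0.274132] / 0.201858 = 2.362939
d₂ = d₁ − σ√T = 2.362939 − 0.201858 = 2.161081
N(d₁) = 0.990935,  N(d₂) = 0.984655,  e^(−rT) = 0.775879
E₀ = V₀·N(d₁) − D·e^(−rT)·N(d₂)
   = 361.2277·0.990935 − 294.9075·0.775879·0.984655 = 132.651561
B₀ = V₀ − E₀ = 361.2277 − 132.651561 = 228.576139

E0=132.6516 B0=228.5761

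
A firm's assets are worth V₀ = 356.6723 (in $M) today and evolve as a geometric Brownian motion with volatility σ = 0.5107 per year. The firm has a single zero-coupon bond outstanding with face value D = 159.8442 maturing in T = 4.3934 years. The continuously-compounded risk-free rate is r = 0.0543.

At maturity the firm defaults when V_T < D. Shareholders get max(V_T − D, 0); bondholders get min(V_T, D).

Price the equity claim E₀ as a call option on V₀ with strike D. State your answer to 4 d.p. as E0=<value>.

E0=248.9535

d₁ = [ln(V₀/D) + (r + σ²/2)T] / (σ√T)
   = [ln(356.6723/159.8442) + (0.0543 + 0.5·0.5107²)·4.3934] / (0.5107·√4.3934)
   = [0.802618 + 0.811493] / 1.070450 = 1.507881
d₂ = d₁ − σ√T = 1.507881 − 1.070450 = 0.437431
N(d₁) = 0.934208,  N(d₂) = 0.669101,  e^(−rT) = 0.787760
E₀ = V₀·N(d₁) − D·e^(−rT)·N(d₂)
   = 356.6723·0.934208 − 159.8442·0.787760·0.669101 = 248.953518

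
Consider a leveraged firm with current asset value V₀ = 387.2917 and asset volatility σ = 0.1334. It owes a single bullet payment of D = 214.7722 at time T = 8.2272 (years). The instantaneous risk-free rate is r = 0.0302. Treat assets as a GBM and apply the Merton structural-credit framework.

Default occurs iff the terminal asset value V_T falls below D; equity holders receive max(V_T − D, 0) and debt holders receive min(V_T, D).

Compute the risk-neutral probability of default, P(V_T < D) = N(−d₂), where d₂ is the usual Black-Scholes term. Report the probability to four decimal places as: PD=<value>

PD=0.0228

d₁ = [ln(V₀/D) + (r + σ²/2)T] / (σ√T)
   = [ln(387.2917/214.7722) + (0.0302 + 0.5·0.1334²)·8.2272] / (0.1334·√8.2272)
   = [0.589600 + 0.321665] / 0.382633 = 2.381568
d₂ = d₁ − σ√T = 2.381568 − 0.382633 = 1.998936
risk-neutral PD = N(−d₂) = N(-1.998936) = 0.022808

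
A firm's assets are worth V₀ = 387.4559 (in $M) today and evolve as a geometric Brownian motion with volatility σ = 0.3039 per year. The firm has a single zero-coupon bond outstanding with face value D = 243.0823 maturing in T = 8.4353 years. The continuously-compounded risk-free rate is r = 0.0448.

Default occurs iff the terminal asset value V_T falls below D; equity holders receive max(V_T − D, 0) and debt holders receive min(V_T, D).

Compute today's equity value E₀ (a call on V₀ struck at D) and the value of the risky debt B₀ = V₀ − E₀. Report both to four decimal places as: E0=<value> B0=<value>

E0=239.9659 B0=147.4900

d₁ = [ln(V₀/D) + (r + σ²/2)T] / (σ√T)
   = [ln(387.4559/243.0823) + (0.0448 + 0.5·0.3039²)·8.4353] / (0.3039·√8.4353)
   = [0.466202 + 0.767423] / 0.882635 = 1.397663
d₂ = d₁ − σ√T = 1.397663 − 0.882635 = 0.515028
N(d₁) = 0.918893,  N(d₂) = 0.696733,  e^(−rT) = 0.685298
E₀ = V₀·N(d₁) − D·e^(−rT)·N(d₂)
   = 387.4559·0.918893 − 243.0823·0.685298·0.696733 = 239.965944
B₀ = V₀ − E₀ = 387.4559 − 239.965944 = 147.489956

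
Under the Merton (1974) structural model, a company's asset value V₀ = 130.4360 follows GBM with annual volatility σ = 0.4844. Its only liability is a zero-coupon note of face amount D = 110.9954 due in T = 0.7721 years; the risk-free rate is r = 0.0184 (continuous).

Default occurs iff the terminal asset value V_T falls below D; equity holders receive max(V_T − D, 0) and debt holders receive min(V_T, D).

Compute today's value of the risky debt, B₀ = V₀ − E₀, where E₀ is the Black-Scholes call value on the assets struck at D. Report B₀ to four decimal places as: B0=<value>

d₁ = [ln(V₀/D) + (r + σ²/2)T] / (σ√T)
   = [ln(130.4360/110.9954) + (0.0184 + 0.5·0.4844²)·0.7721] / (0.4844·√0.7721)
   = [0.161394 + 0.104791] / 0.425639 = 0.625377
d₂ = d₁ − σ√T = 0.625377 − 0.425639 = 0.199739
N(d₁) = 0.734138,  N(d₂) = 0.579158,  e^(−rT) = 0.985894
E₀ = V₀·N(d₁) − D·e^(−rT)·N(d₂)
   = 130.4360·0.734138 − 110.9954·0.985894·0.579158 = 32.381035
B₀ = V₀ − E₀ = 130.4360 − 32.381035 = 98.054965

B0=98.0550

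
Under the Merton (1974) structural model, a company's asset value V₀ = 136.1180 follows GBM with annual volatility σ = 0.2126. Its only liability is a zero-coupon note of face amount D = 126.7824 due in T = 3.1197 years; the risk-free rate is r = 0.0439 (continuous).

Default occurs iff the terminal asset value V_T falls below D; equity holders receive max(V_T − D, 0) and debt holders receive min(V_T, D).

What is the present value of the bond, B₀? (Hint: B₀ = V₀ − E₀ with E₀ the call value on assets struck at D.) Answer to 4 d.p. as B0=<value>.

B0=102.2642

d₁ = [ln(V₀/D) + (r + σ²/2)T] / (σ√T)
   = [ln(136.1180/126.7824) + (0.0439 + 0.5·0.2126²)·3.1197] / (0.2126·√3.1197)
   = [0.071050 + 0.207458] / 0.375508 = 0.741683
d₂ = d₁ − σ√T = 0.741683 − 0.375508 = 0.366174
N(d₁) = 0.770860,  N(d₂) = 0.642882,  e^(−rT) = 0.872010
E₀ = V₀·N(d₁) − D·e^(−rT)·N(d₂)
   = 136.1180·0.770860 − 126.7824·0.872010·0.642882 = 33.853772
B₀ = V₀ − E₀ = 136.1180 − 33.853772 = 102.264228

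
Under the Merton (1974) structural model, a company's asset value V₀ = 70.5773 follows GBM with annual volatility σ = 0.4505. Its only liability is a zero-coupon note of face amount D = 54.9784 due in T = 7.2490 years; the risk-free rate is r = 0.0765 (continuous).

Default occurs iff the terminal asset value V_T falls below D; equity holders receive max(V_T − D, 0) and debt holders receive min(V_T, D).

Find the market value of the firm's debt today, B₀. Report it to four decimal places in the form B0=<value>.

B0=23.7084

d₁ = [ln(V₀/D) + (r + σ²/2)T] / (σ√T)
   = [ln(70.5773/54.9784) + (0.0765 + 0.5·0.4505²)·7.2490] / (0.4505·√7.2490)
   = [0.249768 + 1.290142] / 1.212925 = 1.269584
d₂ = d₁ − σ√T = 1.269584 − 1.212925 = 0.056659
N(d₁) = 0.897884,  N(d₂) = 0.522592,  e^(−rT) = 0.574332
E₀ = V₀·N(d₁) − D·e^(−rT)·N(d₂)
   = 70.5773·0.897884 − 54.9784·0.574332·0.522592 = 46.868933
B₀ = V₀ − E₀ = 70.5773 − 46.868933 = 23.708367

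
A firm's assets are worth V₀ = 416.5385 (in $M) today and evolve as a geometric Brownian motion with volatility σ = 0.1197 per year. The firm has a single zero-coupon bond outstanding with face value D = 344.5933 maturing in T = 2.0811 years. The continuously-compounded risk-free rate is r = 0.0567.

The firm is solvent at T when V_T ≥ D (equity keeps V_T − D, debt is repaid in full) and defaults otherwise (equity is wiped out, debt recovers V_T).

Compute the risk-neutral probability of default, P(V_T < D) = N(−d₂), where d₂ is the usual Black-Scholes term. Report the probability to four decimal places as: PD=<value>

PD=0.0450

d₁ = [ln(V₀/D) + (r + σ²/2)T] / (σ√T)
   = [ln(416.5385/344.5933) + (0.0567 + 0.5·0.1197²)·2.0811] / (0.1197·√2.0811)
   = [0.189614 + 0.132907] / 0.172679 = 1.867747
d₂ = d₁ − σ√T = 1.867747 − 0.172679 = 1.695067
risk-neutral PD = N(−d₂) = N(-1.695067) = 0.045031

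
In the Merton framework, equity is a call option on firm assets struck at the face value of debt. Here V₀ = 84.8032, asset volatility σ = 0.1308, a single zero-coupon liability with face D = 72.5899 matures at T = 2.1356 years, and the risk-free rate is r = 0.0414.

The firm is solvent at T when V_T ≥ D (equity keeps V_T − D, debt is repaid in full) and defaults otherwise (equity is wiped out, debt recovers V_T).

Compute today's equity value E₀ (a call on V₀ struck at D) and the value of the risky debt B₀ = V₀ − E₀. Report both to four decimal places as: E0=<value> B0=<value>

d₁ = [ln(V₀/D) + (r + σ²/2)T] / (σ√T)
   = [ln(84.8032/72.5899) + (0.0414 + 0.5·0.1308²)·2.1356] / (0.1308·√2.1356)
   = [0.155507 + 0.106682] / 0.191147 = 1.371666
d₂ = d₁ − σ√T = 1.371666 − 0.191147 = 1.180519
N(d₁) = 0.914916,  N(d₂) = 0.881103,  e^(−rT) = 0.915382
E₀ = V₀·N(d₁) − D·e^(−rT)·N(d₂)
   = 84.8032·0.914916 − 72.5899·0.915382·0.881103 = 19.040746
B₀ = V₀ − E₀ = 84.8032 − 19.040746 = 65.762454

E0=19.0407 B0=65.7625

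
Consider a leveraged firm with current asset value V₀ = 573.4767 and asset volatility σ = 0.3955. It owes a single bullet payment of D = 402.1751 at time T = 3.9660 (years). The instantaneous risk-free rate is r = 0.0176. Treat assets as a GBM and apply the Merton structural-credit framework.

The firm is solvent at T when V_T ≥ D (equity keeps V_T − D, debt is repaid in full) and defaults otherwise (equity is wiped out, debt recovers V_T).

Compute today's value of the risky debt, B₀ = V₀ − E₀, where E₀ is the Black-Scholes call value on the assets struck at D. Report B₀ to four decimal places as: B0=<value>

d₁ = [ln(V₀/D) + (r + σ²/2)T] / (σ√T)
   = [ln(573.4767/402.1751) + (0.0176 + 0.5·0.3955²)·3.9660] / (0.3955·√3.9660)
   = [0.354830 + 0.379983] / 0.787631 = 0.932940
d₂ = d₁ − σ√T = 0.932940 − 0.787631 = 0.145309
N(d₁) = 0.824575,  N(d₂) = 0.557767,  e^(−rT) = 0.932579
E₀ = V₀·N(d₁) − D·e^(−rT)·N(d₂)
   = 573.4767·0.824575 − 402.1751·0.932579·0.557767 = 263.678379
B₀ = V₀ − E₀ = 573.4767 − 263.678379 = 309.798321

B0=309.7983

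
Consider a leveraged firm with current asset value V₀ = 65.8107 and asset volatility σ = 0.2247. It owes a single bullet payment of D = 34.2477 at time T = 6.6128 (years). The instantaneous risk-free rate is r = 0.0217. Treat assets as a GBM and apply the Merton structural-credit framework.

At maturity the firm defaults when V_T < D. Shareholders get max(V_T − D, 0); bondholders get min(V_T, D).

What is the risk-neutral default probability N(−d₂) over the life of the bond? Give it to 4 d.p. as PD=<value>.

d₁ = [ln(V₀/D) + (r + σ²/2)T] / (σ√T)
   = [ln(65.8107/34.2477) + (0.0217 + 0.5·0.2247²)·6.6128] / (0.2247·√6.6128)
   = [0.653163 + 0.310438] / 0.577824 = 1.667637
d₂ = d₁ − σ√T = 1.667637 − 0.577824 = 1.089813
risk-neutral PD = N(−d₂) = N(-1.089813) = 0.137898

PD=0.1379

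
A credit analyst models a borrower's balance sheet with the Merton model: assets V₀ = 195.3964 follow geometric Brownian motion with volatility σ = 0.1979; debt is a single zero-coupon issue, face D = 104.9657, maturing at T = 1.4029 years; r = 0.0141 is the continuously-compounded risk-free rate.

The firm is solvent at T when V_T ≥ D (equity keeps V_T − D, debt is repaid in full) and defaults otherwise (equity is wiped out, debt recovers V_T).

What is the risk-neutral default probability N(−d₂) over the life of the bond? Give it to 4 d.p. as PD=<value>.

PD=0.0044

d₁ = [ln(V₀/D) + (r + σ²/2)T] / (σ√T)
   = [ln(195.3964/104.9657) + (0.0141 + 0.5·0.1979²)·1.4029] / (0.1979·√1.4029)
   = [0.621397 + 0.047253] / 0.234401 = 2.852590
d₂ = d₁ − σ√T = 2.852590 − 0.234401 = 2.618189
risk-neutral PD = N(−d₂) = N(-2.618189) = 0.004420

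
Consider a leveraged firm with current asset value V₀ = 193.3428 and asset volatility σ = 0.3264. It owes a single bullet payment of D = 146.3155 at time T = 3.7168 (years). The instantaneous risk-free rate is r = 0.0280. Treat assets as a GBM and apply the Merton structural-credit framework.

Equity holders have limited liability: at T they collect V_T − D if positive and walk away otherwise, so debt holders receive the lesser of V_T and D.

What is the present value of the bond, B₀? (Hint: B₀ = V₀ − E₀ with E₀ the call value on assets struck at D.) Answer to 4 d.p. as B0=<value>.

d₁ = [ln(V₀/D) + (r + σ²/2)T] / (σ√T)
   = [ln(193.3428/146.3155) + (0.0280 + 0.5·0.3264²)·3.7168] / (0.3264·√3.7168)
   = [0.278700 + 0.302059] / 0.629267 = 0.922913
d₂ = d₁ − σ√T = 0.922913 − 0.629267 = 0.293646
N(d₁) = 0.821974,  N(d₂) = 0.615486,  e^(−rT) = 0.901162
E₀ = V₀·N(d₁) − D·e^(−rT)·N(d₂)
   = 193.3428·0.821974 − 146.3155·0.901162·0.615486 = 77.768456
B₀ = V₀ − E₀ = 193.3428 − 77.768456 = 115.574344

B0=115.5743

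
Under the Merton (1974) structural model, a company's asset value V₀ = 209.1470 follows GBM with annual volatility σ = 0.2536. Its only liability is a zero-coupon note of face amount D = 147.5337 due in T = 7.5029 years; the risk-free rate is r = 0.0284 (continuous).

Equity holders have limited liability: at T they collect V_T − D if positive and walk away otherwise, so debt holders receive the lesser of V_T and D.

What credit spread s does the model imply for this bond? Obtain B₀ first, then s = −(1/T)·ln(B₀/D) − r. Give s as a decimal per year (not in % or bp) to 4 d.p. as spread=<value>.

spread=0.0148

d₁ = [ln(V₀/D) + (r + σ²/2)T] / (σ√T)
   = [ln(209.1470/147.5337) + (0.0284 + 0.5·0.2536²)·7.5029] / (0.2536·√7.5029)
   = [0.348981 + 0.454349] / 0.694646 = 1.156459
d₂ = d₁ − σ√T = 1.156459 − 0.694646 = 0.461812
N(d₁) = 0.876253,  N(d₂) = 0.677892,  e^(−rT) = 0.808090
E₀ = V₀·N(d₁) − D·e^(−rT)·N(d₂)
   = 209.1470·0.876253 − 147.5337·0.808090·0.677892 = 102.447142
B₀ = V₀ − E₀ = 209.1470 − 102.447142 = 106.699858
spread = −(1/T)·ln(B₀/D) − r = −(1/7.5029)·ln(106.699858/147.5337) − 0.0284 = 0.01478821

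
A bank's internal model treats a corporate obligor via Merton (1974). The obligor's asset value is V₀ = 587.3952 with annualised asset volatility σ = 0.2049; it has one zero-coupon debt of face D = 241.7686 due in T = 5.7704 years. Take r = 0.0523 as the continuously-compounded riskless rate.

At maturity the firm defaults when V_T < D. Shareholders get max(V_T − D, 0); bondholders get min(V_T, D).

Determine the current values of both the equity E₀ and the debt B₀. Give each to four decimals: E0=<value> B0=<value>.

d₁ = [ln(V₀/D) + (r + σ²/2)T] / (σ√T)
   = [ln(587.3952/241.7686) + (0.0523 + 0.5·0.2049²)·5.7704] / (0.2049·√5.7704)
   = [0.887717 + 0.422924] / 0.492204 = 2.662802
d₂ = d₁ − σ√T = 2.662802 − 0.492204 = 2.170598
N(d₁) = 0.996125,  N(d₂) = 0.985019,  e^(−rT) = 0.739492
E₀ = V₀·N(d₁) − D·e^(−rT)·N(d₂)
   = 587.3952·0.996125 − 241.7686·0.739492·0.985019 = 409.011675
B₀ = V₀ − E₀ = 587.3952 − 409.011675 = 178.383525

E0=409.0117 B0=178.3835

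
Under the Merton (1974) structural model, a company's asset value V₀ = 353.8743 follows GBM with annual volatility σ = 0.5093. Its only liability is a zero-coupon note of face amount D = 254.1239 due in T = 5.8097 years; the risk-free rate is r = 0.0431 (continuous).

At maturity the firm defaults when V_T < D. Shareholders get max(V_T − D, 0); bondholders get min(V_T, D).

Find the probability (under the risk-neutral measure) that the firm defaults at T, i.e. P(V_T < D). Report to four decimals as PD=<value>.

PD=0.5557

d₁ = [ln(V₀/D) + (r + σ²/2)T] / (σ√T)
   = [ln(353.8743/254.1239) + (0.0431 + 0.5·0.5093²)·5.8097] / (0.5093·√5.8097)
   = [0.331120 + 1.003877] / 1.227582 = 1.087501
d₂ = d₁ − σ√T = 1.087501 − 1.227582 = -0.140081
risk-neutral PD = N(−d₂) = N(0.140081) = 0.555702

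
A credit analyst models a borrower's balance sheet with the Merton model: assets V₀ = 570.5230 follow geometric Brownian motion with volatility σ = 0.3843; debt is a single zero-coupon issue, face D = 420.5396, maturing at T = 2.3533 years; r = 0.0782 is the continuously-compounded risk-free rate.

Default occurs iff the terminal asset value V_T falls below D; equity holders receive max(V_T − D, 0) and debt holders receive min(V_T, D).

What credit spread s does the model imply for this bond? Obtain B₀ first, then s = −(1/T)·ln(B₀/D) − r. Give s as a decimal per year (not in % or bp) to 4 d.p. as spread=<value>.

d₁ = [ln(V₀/D) + (r + σ²/2)T] / (σ√T)
   = [ln(570.5230/420.5396) + (0.0782 + 0.5·0.3843²)·2.3533] / (0.3843·√2.3533)
   = [0.305015 + 0.357803] / 0.589534 = 1.124308
d₂ = d₁ − σ√T = 1.124308 − 0.589534 = 0.534774
N(d₁) = 0.869559,  N(d₂) = 0.703597,  e^(−rT) = 0.831912
E₀ = V₀·N(d₁) − D·e^(−rT)·N(d₂)
   = 570.5230·0.869559 − 420.5396·0.831912·0.703597 = 249.948442
B₀ = V₀ − E₀ = 570.5230 − 249.948442 = 320.574558
spread = −(1/T)·ln(B₀/D) − r = −(1/2.3533)·ln(320.574558/420.5396) − 0.0782 = 0.03713751

spread=0.0371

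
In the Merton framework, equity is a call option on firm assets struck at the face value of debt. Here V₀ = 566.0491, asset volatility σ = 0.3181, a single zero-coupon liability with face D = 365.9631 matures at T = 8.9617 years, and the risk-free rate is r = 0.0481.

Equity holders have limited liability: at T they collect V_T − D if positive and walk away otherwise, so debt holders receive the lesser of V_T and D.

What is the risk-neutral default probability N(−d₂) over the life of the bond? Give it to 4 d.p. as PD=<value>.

d₁ = [ln(V₀/D) + (r + σ²/2)T] / (σ√T)
   = [ln(566.0491/365.9631) + (0.0481 + 0.5·0.3181²)·8.9617] / (0.3181·√8.9617)
   = [0.436148 + 0.884464] / 0.952267 = 1.386809
d₂ = d₁ − σ√T = 1.386809 − 0.952267 = 0.434541
risk-neutral PD = N(−d₂) = N(-0.434541) = 0.331948

PD=0.3319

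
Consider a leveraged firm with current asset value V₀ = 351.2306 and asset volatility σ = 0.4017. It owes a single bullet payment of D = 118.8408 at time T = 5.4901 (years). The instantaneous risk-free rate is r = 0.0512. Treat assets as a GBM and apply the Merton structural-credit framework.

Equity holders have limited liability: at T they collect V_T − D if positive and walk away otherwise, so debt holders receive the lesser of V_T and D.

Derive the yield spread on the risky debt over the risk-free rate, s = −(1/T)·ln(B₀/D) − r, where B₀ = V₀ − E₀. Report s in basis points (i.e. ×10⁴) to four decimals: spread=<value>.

spread=105.8711

d₁ = [ln(V₀/D) + (r + σ²/2)T] / (σ√T)
   = [ln(351.2306/118.8408) + (0.0512 + 0.5·0.4017²)·5.4901] / (0.4017·√5.4901)
   = [1.083658 + 0.724042] / 0.941222 = 1.920589
d₂ = d₁ − σ√T = 1.920589 − 0.941222 = 0.979368
N(d₁) = 0.972608,  N(d₂) = 0.836301,  e^(−rT) = 0.754958
E₀ = V₀·N(d₁) − D·e^(−rT)·N(d₂)
   = 351.2306·0.972608 − 118.8408·0.754958·0.836301 = 266.577025
B₀ = V₀ − E₀ = 351.2306 − 266.577025 = 84.653575
spread = −(1/T)·ln(B₀/D) − r = −(1/5.4901)·ln(84.653575/118.8408) − 0.0512 = 0.01058711
in basis points: 0.01058711 × 10⁴ = 105.8711 bp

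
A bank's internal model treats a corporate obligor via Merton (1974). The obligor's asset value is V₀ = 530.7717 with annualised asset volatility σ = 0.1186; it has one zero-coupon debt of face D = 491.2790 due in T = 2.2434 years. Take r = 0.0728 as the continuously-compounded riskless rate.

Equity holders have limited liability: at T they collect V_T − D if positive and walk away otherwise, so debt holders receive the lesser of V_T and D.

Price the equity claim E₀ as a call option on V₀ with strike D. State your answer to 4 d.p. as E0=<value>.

d₁ = [ln(V₀/D) + (r + σ²/2)T] / (σ√T)
   = [ln(530.7717/491.2790) + (0.0728 + 0.5·0.1186²)·2.2434] / (0.1186·√2.2434)
   = [0.077320 + 0.179097] / 0.177639 = 1.443474
d₂ = d₁ − σ√T = 1.443474 − 0.177639 = 1.265835
N(d₁) = 0.925556,  N(d₂) = 0.897214,  e^(−rT) = 0.849320
E₀ = V₀·N(d₁) − D·e^(−rT)·N(d₂)
   = 530.7717·0.925556 − 491.2790·0.849320·0.897214 = 116.894021

E0=116.8940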